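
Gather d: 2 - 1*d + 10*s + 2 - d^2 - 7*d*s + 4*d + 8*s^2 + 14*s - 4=-d^2 + d*(3 - 7*s) + 8*s^2 + 24*s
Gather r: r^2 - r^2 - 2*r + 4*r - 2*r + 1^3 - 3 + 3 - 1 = 0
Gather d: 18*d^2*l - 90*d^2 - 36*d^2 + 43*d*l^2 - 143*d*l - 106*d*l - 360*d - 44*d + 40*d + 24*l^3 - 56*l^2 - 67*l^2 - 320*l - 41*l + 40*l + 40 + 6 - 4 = d^2*(18*l - 126) + d*(43*l^2 - 249*l - 364) + 24*l^3 - 123*l^2 - 321*l + 42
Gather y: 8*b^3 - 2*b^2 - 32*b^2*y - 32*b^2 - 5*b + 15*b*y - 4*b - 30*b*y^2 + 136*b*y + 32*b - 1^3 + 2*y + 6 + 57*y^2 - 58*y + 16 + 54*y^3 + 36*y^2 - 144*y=8*b^3 - 34*b^2 + 23*b + 54*y^3 + y^2*(93 - 30*b) + y*(-32*b^2 + 151*b - 200) + 21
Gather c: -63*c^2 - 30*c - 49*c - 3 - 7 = -63*c^2 - 79*c - 10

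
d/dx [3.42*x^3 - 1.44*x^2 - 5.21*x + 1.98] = 10.26*x^2 - 2.88*x - 5.21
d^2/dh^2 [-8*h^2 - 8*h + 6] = -16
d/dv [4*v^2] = 8*v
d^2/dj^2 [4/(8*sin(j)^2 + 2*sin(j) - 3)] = 8*(-128*sin(j)^4 - 24*sin(j)^3 + 142*sin(j)^2 + 45*sin(j) + 28)/(8*sin(j)^2 + 2*sin(j) - 3)^3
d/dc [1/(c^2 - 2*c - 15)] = 2*(1 - c)/(-c^2 + 2*c + 15)^2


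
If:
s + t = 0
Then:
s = -t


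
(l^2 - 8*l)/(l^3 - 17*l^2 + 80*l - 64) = l/(l^2 - 9*l + 8)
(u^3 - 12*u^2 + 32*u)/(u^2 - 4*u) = u - 8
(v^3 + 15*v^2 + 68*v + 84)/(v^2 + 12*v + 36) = (v^2 + 9*v + 14)/(v + 6)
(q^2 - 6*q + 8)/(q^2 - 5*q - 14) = (-q^2 + 6*q - 8)/(-q^2 + 5*q + 14)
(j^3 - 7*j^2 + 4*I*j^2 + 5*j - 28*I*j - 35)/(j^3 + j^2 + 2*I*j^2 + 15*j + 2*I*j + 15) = (j^2 - j*(7 + I) + 7*I)/(j^2 + j*(1 - 3*I) - 3*I)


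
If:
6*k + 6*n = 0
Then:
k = -n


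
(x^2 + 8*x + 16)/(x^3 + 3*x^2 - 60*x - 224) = (x + 4)/(x^2 - x - 56)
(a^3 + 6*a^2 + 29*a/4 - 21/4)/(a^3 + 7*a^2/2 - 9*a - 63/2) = (a - 1/2)/(a - 3)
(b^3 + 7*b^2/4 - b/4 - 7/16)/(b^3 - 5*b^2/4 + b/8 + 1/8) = (8*b^2 + 18*b + 7)/(2*(4*b^2 - 3*b - 1))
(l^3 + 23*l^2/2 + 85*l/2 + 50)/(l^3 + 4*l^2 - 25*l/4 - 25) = 2*(l + 5)/(2*l - 5)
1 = 1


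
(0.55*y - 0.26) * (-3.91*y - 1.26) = -2.1505*y^2 + 0.3236*y + 0.3276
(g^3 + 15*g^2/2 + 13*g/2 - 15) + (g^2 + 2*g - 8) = g^3 + 17*g^2/2 + 17*g/2 - 23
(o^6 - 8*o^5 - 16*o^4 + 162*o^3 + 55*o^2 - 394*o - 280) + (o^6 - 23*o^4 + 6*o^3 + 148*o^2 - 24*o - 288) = 2*o^6 - 8*o^5 - 39*o^4 + 168*o^3 + 203*o^2 - 418*o - 568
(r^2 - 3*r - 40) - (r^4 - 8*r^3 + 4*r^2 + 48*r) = -r^4 + 8*r^3 - 3*r^2 - 51*r - 40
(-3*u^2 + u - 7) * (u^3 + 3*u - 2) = -3*u^5 + u^4 - 16*u^3 + 9*u^2 - 23*u + 14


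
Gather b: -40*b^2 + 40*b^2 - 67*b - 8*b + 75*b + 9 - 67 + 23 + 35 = 0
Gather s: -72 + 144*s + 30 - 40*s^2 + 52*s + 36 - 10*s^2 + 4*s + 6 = -50*s^2 + 200*s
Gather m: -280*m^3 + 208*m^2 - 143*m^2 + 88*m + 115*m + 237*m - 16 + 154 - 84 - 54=-280*m^3 + 65*m^2 + 440*m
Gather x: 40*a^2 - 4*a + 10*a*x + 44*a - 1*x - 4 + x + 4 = 40*a^2 + 10*a*x + 40*a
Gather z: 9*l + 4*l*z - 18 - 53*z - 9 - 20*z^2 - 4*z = 9*l - 20*z^2 + z*(4*l - 57) - 27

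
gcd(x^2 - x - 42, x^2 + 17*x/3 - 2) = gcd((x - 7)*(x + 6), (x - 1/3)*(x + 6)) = x + 6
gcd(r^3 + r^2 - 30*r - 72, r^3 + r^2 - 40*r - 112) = r + 4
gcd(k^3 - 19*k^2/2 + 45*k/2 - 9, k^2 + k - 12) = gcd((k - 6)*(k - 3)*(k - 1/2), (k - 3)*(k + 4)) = k - 3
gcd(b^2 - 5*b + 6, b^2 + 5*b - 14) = b - 2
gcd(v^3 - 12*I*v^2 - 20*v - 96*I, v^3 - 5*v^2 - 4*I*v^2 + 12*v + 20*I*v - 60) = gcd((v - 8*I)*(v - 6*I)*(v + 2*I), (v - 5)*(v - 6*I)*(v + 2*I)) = v^2 - 4*I*v + 12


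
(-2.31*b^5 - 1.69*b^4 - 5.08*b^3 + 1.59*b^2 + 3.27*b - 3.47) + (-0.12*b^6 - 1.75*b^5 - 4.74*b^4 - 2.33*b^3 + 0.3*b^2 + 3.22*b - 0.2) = -0.12*b^6 - 4.06*b^5 - 6.43*b^4 - 7.41*b^3 + 1.89*b^2 + 6.49*b - 3.67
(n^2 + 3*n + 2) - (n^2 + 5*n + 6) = -2*n - 4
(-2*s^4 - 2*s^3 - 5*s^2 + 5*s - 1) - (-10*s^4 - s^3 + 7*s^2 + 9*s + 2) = 8*s^4 - s^3 - 12*s^2 - 4*s - 3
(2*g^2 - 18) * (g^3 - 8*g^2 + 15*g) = 2*g^5 - 16*g^4 + 12*g^3 + 144*g^2 - 270*g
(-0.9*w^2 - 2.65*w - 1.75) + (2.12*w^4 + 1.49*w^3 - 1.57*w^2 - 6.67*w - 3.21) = 2.12*w^4 + 1.49*w^3 - 2.47*w^2 - 9.32*w - 4.96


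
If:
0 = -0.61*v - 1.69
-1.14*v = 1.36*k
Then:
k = 2.32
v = -2.77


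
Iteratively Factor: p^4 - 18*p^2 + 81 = (p + 3)*(p^3 - 3*p^2 - 9*p + 27) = (p - 3)*(p + 3)*(p^2 - 9) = (p - 3)^2*(p + 3)*(p + 3)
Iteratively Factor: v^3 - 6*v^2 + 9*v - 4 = (v - 1)*(v^2 - 5*v + 4) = (v - 4)*(v - 1)*(v - 1)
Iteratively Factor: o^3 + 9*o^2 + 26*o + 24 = (o + 4)*(o^2 + 5*o + 6) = (o + 3)*(o + 4)*(o + 2)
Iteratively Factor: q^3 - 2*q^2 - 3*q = (q - 3)*(q^2 + q) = q*(q - 3)*(q + 1)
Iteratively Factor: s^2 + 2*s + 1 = (s + 1)*(s + 1)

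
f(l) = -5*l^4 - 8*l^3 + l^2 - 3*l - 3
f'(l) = -20*l^3 - 24*l^2 + 2*l - 3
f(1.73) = -91.41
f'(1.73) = -174.92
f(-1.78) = 0.43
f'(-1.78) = 30.19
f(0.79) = -10.64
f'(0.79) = -26.26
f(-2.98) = -167.78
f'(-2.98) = 307.18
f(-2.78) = -113.69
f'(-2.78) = 235.66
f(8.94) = -37604.94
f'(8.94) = -16193.63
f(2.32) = -249.33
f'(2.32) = -377.28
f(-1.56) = 4.87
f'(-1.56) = 11.40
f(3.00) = -624.00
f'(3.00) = -753.00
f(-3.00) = -174.00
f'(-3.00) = 315.00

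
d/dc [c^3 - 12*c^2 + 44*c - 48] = 3*c^2 - 24*c + 44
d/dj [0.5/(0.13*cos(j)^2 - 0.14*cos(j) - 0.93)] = (0.13*cos(j) - 0.07)*sin(j)/(-0.13*cos(j)^2 + 0.14*cos(j) + 0.93)^2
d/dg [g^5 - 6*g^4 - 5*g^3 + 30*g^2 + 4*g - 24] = 5*g^4 - 24*g^3 - 15*g^2 + 60*g + 4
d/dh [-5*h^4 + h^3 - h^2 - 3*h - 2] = -20*h^3 + 3*h^2 - 2*h - 3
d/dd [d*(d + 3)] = 2*d + 3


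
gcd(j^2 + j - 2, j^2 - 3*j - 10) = j + 2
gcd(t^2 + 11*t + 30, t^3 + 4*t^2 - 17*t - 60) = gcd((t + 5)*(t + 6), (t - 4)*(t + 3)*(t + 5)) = t + 5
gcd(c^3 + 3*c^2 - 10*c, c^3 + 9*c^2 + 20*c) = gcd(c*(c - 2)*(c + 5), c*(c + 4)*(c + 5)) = c^2 + 5*c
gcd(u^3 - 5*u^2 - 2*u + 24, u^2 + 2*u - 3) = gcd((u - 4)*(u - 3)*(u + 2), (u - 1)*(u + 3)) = 1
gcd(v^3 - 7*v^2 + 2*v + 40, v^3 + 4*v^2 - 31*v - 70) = v^2 - 3*v - 10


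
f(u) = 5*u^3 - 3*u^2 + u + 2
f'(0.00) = 1.00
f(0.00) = 2.00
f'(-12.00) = 2233.00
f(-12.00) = -9082.00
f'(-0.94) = 19.89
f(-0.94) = -5.74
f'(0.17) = 0.41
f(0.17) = 2.11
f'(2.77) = 99.47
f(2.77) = 88.02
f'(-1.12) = 26.54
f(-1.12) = -9.91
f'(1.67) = 32.81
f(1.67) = 18.59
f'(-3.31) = 185.20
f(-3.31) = -215.50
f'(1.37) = 20.93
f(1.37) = 10.60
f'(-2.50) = 109.75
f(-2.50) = -97.38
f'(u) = 15*u^2 - 6*u + 1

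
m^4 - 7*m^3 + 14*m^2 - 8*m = m*(m - 4)*(m - 2)*(m - 1)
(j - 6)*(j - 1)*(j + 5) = j^3 - 2*j^2 - 29*j + 30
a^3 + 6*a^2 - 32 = (a - 2)*(a + 4)^2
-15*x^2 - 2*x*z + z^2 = (-5*x + z)*(3*x + z)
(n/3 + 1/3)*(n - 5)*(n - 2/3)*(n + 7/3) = n^4/3 - 7*n^3/9 - 119*n^2/27 - 19*n/27 + 70/27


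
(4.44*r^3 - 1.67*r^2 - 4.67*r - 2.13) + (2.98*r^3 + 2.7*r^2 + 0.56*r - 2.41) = 7.42*r^3 + 1.03*r^2 - 4.11*r - 4.54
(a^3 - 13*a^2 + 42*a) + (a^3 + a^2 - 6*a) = 2*a^3 - 12*a^2 + 36*a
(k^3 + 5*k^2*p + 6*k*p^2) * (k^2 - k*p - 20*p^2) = k^5 + 4*k^4*p - 19*k^3*p^2 - 106*k^2*p^3 - 120*k*p^4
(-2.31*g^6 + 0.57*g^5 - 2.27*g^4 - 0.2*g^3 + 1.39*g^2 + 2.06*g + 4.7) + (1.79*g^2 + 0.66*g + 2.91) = -2.31*g^6 + 0.57*g^5 - 2.27*g^4 - 0.2*g^3 + 3.18*g^2 + 2.72*g + 7.61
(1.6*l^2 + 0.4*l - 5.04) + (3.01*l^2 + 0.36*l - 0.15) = 4.61*l^2 + 0.76*l - 5.19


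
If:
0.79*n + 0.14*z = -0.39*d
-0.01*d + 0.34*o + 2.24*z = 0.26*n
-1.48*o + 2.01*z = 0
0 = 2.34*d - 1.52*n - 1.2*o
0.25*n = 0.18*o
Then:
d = 0.00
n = 0.00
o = 0.00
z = 0.00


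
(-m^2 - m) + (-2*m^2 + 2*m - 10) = -3*m^2 + m - 10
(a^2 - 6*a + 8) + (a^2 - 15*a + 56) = 2*a^2 - 21*a + 64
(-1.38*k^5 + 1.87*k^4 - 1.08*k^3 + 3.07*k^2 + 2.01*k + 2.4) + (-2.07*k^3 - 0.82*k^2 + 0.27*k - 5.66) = -1.38*k^5 + 1.87*k^4 - 3.15*k^3 + 2.25*k^2 + 2.28*k - 3.26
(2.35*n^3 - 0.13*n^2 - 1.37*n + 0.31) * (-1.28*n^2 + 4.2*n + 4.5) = -3.008*n^5 + 10.0364*n^4 + 11.7826*n^3 - 6.7358*n^2 - 4.863*n + 1.395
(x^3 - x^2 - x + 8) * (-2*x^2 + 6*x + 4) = -2*x^5 + 8*x^4 - 26*x^2 + 44*x + 32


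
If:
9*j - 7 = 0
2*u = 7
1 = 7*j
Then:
No Solution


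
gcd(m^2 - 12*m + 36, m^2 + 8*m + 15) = 1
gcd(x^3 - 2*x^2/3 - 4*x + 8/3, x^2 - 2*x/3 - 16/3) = x + 2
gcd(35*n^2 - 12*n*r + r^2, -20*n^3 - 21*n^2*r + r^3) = -5*n + r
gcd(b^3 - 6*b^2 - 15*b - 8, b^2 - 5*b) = 1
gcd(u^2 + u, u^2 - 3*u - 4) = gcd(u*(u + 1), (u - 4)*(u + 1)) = u + 1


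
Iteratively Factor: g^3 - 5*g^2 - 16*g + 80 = (g - 4)*(g^2 - g - 20) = (g - 4)*(g + 4)*(g - 5)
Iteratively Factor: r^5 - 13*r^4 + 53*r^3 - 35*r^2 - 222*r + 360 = (r - 3)*(r^4 - 10*r^3 + 23*r^2 + 34*r - 120) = (r - 5)*(r - 3)*(r^3 - 5*r^2 - 2*r + 24) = (r - 5)*(r - 3)^2*(r^2 - 2*r - 8) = (r - 5)*(r - 4)*(r - 3)^2*(r + 2)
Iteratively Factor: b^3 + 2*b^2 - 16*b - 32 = (b - 4)*(b^2 + 6*b + 8) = (b - 4)*(b + 2)*(b + 4)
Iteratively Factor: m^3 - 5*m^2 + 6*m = (m)*(m^2 - 5*m + 6) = m*(m - 3)*(m - 2)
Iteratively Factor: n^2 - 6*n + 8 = (n - 2)*(n - 4)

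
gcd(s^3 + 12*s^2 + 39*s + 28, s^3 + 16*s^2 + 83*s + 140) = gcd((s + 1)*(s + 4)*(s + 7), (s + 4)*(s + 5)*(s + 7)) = s^2 + 11*s + 28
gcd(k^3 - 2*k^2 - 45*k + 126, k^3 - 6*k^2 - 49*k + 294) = k^2 + k - 42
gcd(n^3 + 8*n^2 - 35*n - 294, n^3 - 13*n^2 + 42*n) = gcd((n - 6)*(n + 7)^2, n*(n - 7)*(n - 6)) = n - 6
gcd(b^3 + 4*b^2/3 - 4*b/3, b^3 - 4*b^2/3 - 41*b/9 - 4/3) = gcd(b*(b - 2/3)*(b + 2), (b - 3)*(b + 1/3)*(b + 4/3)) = 1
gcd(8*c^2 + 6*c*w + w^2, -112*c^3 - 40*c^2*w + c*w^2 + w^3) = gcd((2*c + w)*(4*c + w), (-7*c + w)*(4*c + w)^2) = 4*c + w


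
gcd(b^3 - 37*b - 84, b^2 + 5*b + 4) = b + 4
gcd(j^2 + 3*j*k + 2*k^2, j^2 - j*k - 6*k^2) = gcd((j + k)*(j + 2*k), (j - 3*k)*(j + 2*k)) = j + 2*k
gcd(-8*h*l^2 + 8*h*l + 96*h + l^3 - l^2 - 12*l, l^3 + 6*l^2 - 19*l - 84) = l^2 - l - 12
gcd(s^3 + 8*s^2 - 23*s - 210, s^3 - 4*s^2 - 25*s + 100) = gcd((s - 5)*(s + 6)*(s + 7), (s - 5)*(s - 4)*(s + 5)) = s - 5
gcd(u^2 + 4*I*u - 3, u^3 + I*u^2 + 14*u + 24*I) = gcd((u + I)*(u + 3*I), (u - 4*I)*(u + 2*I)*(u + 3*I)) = u + 3*I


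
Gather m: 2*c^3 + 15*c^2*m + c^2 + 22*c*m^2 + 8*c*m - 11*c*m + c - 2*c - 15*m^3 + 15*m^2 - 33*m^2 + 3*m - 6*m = 2*c^3 + c^2 - c - 15*m^3 + m^2*(22*c - 18) + m*(15*c^2 - 3*c - 3)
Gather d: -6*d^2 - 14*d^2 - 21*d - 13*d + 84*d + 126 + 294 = -20*d^2 + 50*d + 420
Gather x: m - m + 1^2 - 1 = 0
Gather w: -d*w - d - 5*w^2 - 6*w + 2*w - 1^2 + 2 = -d - 5*w^2 + w*(-d - 4) + 1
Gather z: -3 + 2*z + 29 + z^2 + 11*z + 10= z^2 + 13*z + 36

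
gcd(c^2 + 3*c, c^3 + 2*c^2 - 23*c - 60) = c + 3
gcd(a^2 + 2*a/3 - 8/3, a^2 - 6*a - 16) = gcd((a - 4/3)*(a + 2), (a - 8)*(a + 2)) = a + 2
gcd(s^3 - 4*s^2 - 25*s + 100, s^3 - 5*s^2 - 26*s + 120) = s^2 + s - 20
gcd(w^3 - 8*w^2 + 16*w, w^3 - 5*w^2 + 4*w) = w^2 - 4*w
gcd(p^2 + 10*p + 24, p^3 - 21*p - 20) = p + 4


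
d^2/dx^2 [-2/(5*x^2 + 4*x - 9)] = 4*(25*x^2 + 20*x - 4*(5*x + 2)^2 - 45)/(5*x^2 + 4*x - 9)^3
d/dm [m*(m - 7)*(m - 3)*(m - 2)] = 4*m^3 - 36*m^2 + 82*m - 42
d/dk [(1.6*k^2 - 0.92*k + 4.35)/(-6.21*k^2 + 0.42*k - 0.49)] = (-5.0412*k^2 + 52.459*k - 1.3762)/(38.5641*k^4 - 5.2164*k^3 + 6.2622*k^2 - 0.4116*k + 0.2401)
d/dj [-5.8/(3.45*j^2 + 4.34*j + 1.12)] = (40.02*j + 25.172)/(3.45*j^2 + 4.34*j + 1.12)^2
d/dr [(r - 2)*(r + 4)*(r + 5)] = 3*r^2 + 14*r + 2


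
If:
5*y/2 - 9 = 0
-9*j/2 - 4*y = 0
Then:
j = -16/5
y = 18/5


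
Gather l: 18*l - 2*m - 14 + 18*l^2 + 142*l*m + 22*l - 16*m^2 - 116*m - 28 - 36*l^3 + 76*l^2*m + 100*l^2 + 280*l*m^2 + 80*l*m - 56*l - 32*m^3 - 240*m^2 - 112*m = -36*l^3 + l^2*(76*m + 118) + l*(280*m^2 + 222*m - 16) - 32*m^3 - 256*m^2 - 230*m - 42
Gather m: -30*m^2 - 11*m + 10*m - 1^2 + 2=-30*m^2 - m + 1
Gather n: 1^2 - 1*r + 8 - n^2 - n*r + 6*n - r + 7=-n^2 + n*(6 - r) - 2*r + 16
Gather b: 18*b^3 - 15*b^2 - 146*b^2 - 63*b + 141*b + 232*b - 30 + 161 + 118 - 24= 18*b^3 - 161*b^2 + 310*b + 225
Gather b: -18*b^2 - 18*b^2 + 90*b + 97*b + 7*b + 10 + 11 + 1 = -36*b^2 + 194*b + 22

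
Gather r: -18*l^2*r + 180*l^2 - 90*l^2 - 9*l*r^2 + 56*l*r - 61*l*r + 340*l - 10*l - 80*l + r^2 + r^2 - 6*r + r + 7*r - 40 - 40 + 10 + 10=90*l^2 + 250*l + r^2*(2 - 9*l) + r*(-18*l^2 - 5*l + 2) - 60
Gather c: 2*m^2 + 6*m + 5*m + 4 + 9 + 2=2*m^2 + 11*m + 15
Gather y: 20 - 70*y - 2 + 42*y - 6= 12 - 28*y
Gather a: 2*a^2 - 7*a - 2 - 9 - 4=2*a^2 - 7*a - 15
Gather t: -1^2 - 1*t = -t - 1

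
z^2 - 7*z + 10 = (z - 5)*(z - 2)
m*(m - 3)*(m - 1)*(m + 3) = m^4 - m^3 - 9*m^2 + 9*m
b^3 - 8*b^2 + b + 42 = (b - 7)*(b - 3)*(b + 2)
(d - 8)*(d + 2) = d^2 - 6*d - 16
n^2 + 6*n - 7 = (n - 1)*(n + 7)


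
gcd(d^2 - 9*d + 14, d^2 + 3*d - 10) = d - 2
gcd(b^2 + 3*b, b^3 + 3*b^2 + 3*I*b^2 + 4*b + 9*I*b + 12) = b + 3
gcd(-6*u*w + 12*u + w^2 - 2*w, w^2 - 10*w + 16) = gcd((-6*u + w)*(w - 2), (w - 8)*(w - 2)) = w - 2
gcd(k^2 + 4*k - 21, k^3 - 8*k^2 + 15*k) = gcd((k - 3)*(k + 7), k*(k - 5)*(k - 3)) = k - 3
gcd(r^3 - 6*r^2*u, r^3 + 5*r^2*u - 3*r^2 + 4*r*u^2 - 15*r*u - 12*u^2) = 1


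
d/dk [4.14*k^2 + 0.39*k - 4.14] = 8.28*k + 0.39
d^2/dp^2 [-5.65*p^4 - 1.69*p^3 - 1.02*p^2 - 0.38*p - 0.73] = -67.8*p^2 - 10.14*p - 2.04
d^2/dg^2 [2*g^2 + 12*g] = 4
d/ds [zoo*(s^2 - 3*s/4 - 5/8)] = zoo*(s + 1)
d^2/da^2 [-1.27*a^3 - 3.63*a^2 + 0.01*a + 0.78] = -7.62*a - 7.26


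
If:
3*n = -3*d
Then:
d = -n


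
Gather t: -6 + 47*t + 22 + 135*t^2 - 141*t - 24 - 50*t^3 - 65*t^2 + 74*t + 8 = -50*t^3 + 70*t^2 - 20*t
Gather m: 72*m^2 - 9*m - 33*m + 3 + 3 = 72*m^2 - 42*m + 6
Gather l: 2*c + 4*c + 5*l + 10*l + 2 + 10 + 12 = 6*c + 15*l + 24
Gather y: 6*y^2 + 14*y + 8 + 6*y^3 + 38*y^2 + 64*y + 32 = 6*y^3 + 44*y^2 + 78*y + 40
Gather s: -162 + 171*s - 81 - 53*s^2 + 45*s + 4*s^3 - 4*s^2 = 4*s^3 - 57*s^2 + 216*s - 243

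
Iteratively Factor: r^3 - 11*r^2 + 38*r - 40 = (r - 5)*(r^2 - 6*r + 8) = (r - 5)*(r - 2)*(r - 4)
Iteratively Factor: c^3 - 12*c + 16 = (c - 2)*(c^2 + 2*c - 8) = (c - 2)*(c + 4)*(c - 2)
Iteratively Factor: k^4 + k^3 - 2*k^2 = (k)*(k^3 + k^2 - 2*k) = k^2*(k^2 + k - 2) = k^2*(k + 2)*(k - 1)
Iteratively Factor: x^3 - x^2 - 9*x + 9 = (x + 3)*(x^2 - 4*x + 3) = (x - 3)*(x + 3)*(x - 1)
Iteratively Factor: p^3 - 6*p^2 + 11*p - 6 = (p - 1)*(p^2 - 5*p + 6) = (p - 2)*(p - 1)*(p - 3)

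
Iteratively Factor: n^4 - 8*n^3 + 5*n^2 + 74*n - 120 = (n + 3)*(n^3 - 11*n^2 + 38*n - 40) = (n - 4)*(n + 3)*(n^2 - 7*n + 10) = (n - 4)*(n - 2)*(n + 3)*(n - 5)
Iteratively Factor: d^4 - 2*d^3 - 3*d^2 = (d + 1)*(d^3 - 3*d^2) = (d - 3)*(d + 1)*(d^2) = d*(d - 3)*(d + 1)*(d)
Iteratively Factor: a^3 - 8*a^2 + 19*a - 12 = (a - 4)*(a^2 - 4*a + 3) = (a - 4)*(a - 1)*(a - 3)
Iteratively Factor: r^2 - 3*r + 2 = (r - 2)*(r - 1)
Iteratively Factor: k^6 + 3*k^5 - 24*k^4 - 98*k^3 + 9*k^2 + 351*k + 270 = (k + 1)*(k^5 + 2*k^4 - 26*k^3 - 72*k^2 + 81*k + 270) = (k - 2)*(k + 1)*(k^4 + 4*k^3 - 18*k^2 - 108*k - 135) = (k - 2)*(k + 1)*(k + 3)*(k^3 + k^2 - 21*k - 45) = (k - 2)*(k + 1)*(k + 3)^2*(k^2 - 2*k - 15) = (k - 2)*(k + 1)*(k + 3)^3*(k - 5)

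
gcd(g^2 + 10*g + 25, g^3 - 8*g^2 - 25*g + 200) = g + 5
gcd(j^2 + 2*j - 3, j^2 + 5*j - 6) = j - 1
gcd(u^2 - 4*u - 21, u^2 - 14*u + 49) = u - 7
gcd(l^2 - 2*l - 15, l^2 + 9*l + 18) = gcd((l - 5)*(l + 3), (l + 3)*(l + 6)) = l + 3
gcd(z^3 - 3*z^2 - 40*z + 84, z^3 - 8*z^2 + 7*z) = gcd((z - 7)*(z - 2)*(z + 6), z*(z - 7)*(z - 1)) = z - 7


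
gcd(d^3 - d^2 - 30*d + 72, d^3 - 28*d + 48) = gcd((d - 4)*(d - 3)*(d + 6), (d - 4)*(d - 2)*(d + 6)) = d^2 + 2*d - 24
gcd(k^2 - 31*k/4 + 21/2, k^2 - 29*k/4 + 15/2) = k - 6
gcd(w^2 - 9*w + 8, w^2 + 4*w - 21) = 1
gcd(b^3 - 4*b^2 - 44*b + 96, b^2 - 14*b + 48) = b - 8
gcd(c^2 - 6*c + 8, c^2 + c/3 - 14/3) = c - 2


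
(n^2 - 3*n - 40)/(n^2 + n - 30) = (n^2 - 3*n - 40)/(n^2 + n - 30)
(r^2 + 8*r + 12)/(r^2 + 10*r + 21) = (r^2 + 8*r + 12)/(r^2 + 10*r + 21)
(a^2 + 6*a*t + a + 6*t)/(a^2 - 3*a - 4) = (a + 6*t)/(a - 4)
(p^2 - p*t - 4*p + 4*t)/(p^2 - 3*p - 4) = (p - t)/(p + 1)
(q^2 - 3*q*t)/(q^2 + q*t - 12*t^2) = q/(q + 4*t)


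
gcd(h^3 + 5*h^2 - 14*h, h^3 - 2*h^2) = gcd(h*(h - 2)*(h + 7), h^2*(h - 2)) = h^2 - 2*h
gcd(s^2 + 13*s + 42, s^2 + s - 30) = s + 6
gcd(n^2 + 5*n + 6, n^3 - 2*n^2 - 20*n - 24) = n + 2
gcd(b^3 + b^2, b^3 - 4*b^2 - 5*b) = b^2 + b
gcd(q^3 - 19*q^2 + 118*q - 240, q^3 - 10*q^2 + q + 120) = q^2 - 13*q + 40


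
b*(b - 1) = b^2 - b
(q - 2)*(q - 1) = q^2 - 3*q + 2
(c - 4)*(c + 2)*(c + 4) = c^3 + 2*c^2 - 16*c - 32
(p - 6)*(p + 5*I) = p^2 - 6*p + 5*I*p - 30*I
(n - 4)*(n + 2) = n^2 - 2*n - 8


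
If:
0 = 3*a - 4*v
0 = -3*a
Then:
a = 0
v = 0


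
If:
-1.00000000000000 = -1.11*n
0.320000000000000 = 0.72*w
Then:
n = 0.90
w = 0.44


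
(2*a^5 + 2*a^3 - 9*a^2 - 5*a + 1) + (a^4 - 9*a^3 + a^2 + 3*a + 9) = 2*a^5 + a^4 - 7*a^3 - 8*a^2 - 2*a + 10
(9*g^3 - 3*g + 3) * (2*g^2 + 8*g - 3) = 18*g^5 + 72*g^4 - 33*g^3 - 18*g^2 + 33*g - 9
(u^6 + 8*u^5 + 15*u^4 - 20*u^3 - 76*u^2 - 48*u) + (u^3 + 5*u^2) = u^6 + 8*u^5 + 15*u^4 - 19*u^3 - 71*u^2 - 48*u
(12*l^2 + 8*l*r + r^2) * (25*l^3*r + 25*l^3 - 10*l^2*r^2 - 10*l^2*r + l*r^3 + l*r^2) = 300*l^5*r + 300*l^5 + 80*l^4*r^2 + 80*l^4*r - 43*l^3*r^3 - 43*l^3*r^2 - 2*l^2*r^4 - 2*l^2*r^3 + l*r^5 + l*r^4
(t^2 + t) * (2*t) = 2*t^3 + 2*t^2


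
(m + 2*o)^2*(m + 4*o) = m^3 + 8*m^2*o + 20*m*o^2 + 16*o^3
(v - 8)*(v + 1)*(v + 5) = v^3 - 2*v^2 - 43*v - 40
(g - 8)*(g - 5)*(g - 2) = g^3 - 15*g^2 + 66*g - 80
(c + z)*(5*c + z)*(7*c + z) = 35*c^3 + 47*c^2*z + 13*c*z^2 + z^3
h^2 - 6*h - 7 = (h - 7)*(h + 1)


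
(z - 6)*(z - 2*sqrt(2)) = z^2 - 6*z - 2*sqrt(2)*z + 12*sqrt(2)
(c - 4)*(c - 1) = c^2 - 5*c + 4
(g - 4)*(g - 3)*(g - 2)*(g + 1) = g^4 - 8*g^3 + 17*g^2 + 2*g - 24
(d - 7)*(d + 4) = d^2 - 3*d - 28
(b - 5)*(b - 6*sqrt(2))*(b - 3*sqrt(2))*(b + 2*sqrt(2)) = b^4 - 7*sqrt(2)*b^3 - 5*b^3 + 35*sqrt(2)*b^2 + 72*sqrt(2)*b - 360*sqrt(2)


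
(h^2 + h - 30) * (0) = 0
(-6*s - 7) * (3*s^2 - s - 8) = -18*s^3 - 15*s^2 + 55*s + 56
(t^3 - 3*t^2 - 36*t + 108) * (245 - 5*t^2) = -5*t^5 + 15*t^4 + 425*t^3 - 1275*t^2 - 8820*t + 26460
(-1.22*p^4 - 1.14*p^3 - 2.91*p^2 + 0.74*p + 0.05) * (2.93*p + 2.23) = -3.5746*p^5 - 6.0608*p^4 - 11.0685*p^3 - 4.3211*p^2 + 1.7967*p + 0.1115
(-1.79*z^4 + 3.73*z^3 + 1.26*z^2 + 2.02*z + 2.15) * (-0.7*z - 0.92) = 1.253*z^5 - 0.9642*z^4 - 4.3136*z^3 - 2.5732*z^2 - 3.3634*z - 1.978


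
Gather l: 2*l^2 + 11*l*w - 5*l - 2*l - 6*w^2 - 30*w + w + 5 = 2*l^2 + l*(11*w - 7) - 6*w^2 - 29*w + 5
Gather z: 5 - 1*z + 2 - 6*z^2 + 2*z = -6*z^2 + z + 7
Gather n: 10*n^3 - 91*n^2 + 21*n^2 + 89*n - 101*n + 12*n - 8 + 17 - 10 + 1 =10*n^3 - 70*n^2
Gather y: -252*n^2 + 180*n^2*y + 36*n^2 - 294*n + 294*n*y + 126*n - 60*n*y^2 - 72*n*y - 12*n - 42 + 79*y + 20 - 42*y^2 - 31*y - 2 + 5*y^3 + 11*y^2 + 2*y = -216*n^2 - 180*n + 5*y^3 + y^2*(-60*n - 31) + y*(180*n^2 + 222*n + 50) - 24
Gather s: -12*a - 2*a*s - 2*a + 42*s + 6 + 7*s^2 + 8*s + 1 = -14*a + 7*s^2 + s*(50 - 2*a) + 7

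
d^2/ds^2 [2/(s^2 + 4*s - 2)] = 4*(-s^2 - 4*s + 4*(s + 2)^2 + 2)/(s^2 + 4*s - 2)^3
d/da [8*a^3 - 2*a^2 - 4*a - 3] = 24*a^2 - 4*a - 4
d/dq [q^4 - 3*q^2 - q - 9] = 4*q^3 - 6*q - 1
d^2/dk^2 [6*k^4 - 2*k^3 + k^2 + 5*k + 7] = 72*k^2 - 12*k + 2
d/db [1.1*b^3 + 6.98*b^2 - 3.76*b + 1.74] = 3.3*b^2 + 13.96*b - 3.76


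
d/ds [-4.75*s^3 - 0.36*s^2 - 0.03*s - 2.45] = -14.25*s^2 - 0.72*s - 0.03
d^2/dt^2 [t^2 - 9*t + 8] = 2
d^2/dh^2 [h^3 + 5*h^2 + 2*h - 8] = 6*h + 10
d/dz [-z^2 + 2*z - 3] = 2 - 2*z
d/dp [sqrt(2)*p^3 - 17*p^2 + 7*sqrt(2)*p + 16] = 3*sqrt(2)*p^2 - 34*p + 7*sqrt(2)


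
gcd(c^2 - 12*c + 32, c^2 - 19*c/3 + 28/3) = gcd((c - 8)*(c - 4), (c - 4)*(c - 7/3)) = c - 4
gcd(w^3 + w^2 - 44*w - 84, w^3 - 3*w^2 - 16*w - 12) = w + 2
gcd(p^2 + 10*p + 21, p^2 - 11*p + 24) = 1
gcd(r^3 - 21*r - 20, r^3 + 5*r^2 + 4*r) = r^2 + 5*r + 4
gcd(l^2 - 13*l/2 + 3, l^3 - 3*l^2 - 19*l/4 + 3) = l - 1/2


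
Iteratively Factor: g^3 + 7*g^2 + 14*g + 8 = (g + 4)*(g^2 + 3*g + 2) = (g + 1)*(g + 4)*(g + 2)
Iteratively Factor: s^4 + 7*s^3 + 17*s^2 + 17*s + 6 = (s + 1)*(s^3 + 6*s^2 + 11*s + 6) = (s + 1)*(s + 2)*(s^2 + 4*s + 3) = (s + 1)*(s + 2)*(s + 3)*(s + 1)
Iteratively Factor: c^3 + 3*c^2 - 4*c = (c)*(c^2 + 3*c - 4) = c*(c + 4)*(c - 1)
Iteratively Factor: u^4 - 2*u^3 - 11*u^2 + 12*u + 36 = (u - 3)*(u^3 + u^2 - 8*u - 12) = (u - 3)^2*(u^2 + 4*u + 4) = (u - 3)^2*(u + 2)*(u + 2)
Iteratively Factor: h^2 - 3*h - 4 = (h + 1)*(h - 4)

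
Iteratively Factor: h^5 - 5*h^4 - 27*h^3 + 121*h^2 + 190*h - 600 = (h + 4)*(h^4 - 9*h^3 + 9*h^2 + 85*h - 150) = (h - 5)*(h + 4)*(h^3 - 4*h^2 - 11*h + 30) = (h - 5)^2*(h + 4)*(h^2 + h - 6) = (h - 5)^2*(h - 2)*(h + 4)*(h + 3)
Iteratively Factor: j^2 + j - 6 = (j + 3)*(j - 2)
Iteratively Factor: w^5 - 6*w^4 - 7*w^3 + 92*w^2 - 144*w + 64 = (w - 4)*(w^4 - 2*w^3 - 15*w^2 + 32*w - 16) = (w - 4)^2*(w^3 + 2*w^2 - 7*w + 4) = (w - 4)^2*(w - 1)*(w^2 + 3*w - 4) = (w - 4)^2*(w - 1)^2*(w + 4)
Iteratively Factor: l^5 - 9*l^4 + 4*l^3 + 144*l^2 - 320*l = (l - 4)*(l^4 - 5*l^3 - 16*l^2 + 80*l) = (l - 4)*(l + 4)*(l^3 - 9*l^2 + 20*l) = l*(l - 4)*(l + 4)*(l^2 - 9*l + 20) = l*(l - 5)*(l - 4)*(l + 4)*(l - 4)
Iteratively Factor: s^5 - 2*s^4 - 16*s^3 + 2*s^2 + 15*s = (s)*(s^4 - 2*s^3 - 16*s^2 + 2*s + 15) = s*(s - 5)*(s^3 + 3*s^2 - s - 3) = s*(s - 5)*(s + 3)*(s^2 - 1) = s*(s - 5)*(s + 1)*(s + 3)*(s - 1)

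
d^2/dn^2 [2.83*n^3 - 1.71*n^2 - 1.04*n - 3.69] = 16.98*n - 3.42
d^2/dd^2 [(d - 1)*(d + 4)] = 2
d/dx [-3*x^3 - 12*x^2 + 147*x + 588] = -9*x^2 - 24*x + 147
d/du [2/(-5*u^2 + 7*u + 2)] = 2*(10*u - 7)/(-5*u^2 + 7*u + 2)^2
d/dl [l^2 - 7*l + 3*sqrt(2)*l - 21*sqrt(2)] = 2*l - 7 + 3*sqrt(2)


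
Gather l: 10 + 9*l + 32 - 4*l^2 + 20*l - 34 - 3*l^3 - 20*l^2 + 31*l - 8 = -3*l^3 - 24*l^2 + 60*l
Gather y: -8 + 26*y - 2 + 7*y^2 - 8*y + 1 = 7*y^2 + 18*y - 9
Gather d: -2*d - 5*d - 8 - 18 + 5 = -7*d - 21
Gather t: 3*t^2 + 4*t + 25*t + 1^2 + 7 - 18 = 3*t^2 + 29*t - 10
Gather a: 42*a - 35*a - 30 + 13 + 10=7*a - 7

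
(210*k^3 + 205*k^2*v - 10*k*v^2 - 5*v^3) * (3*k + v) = 630*k^4 + 825*k^3*v + 175*k^2*v^2 - 25*k*v^3 - 5*v^4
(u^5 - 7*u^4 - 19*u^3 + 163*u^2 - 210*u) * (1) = u^5 - 7*u^4 - 19*u^3 + 163*u^2 - 210*u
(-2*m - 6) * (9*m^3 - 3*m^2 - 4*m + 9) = -18*m^4 - 48*m^3 + 26*m^2 + 6*m - 54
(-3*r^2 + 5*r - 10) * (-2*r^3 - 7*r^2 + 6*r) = 6*r^5 + 11*r^4 - 33*r^3 + 100*r^2 - 60*r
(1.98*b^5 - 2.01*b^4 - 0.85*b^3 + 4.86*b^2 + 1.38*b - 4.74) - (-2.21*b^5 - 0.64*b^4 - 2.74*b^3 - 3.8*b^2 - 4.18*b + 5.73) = 4.19*b^5 - 1.37*b^4 + 1.89*b^3 + 8.66*b^2 + 5.56*b - 10.47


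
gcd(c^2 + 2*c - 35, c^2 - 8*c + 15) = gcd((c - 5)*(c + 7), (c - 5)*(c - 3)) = c - 5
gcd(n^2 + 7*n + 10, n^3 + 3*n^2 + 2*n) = n + 2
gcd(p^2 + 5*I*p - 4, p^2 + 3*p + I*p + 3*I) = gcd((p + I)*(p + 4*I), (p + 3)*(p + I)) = p + I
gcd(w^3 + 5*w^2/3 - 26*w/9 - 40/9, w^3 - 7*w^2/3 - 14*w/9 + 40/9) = w^2 - w/3 - 20/9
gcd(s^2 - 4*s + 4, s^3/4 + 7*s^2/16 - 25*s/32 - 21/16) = 1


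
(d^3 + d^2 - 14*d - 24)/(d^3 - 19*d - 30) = (d - 4)/(d - 5)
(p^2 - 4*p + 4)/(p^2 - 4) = (p - 2)/(p + 2)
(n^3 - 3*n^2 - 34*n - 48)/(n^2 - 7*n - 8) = (n^2 + 5*n + 6)/(n + 1)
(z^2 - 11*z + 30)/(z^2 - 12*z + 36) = (z - 5)/(z - 6)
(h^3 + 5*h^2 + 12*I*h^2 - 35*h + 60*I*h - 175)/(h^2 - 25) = (h^2 + 12*I*h - 35)/(h - 5)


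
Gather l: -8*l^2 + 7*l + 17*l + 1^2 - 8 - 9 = -8*l^2 + 24*l - 16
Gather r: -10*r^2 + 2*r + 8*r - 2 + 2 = -10*r^2 + 10*r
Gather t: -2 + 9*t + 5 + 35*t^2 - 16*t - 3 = 35*t^2 - 7*t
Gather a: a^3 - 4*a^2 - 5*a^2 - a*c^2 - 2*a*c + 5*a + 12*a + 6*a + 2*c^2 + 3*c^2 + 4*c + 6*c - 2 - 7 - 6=a^3 - 9*a^2 + a*(-c^2 - 2*c + 23) + 5*c^2 + 10*c - 15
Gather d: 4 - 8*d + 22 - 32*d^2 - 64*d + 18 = -32*d^2 - 72*d + 44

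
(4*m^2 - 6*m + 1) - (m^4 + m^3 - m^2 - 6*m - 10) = -m^4 - m^3 + 5*m^2 + 11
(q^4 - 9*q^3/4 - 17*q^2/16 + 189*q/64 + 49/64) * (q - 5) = q^5 - 29*q^4/4 + 163*q^3/16 + 529*q^2/64 - 14*q - 245/64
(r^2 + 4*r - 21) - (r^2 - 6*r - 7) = 10*r - 14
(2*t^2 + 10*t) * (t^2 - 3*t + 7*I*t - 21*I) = 2*t^4 + 4*t^3 + 14*I*t^3 - 30*t^2 + 28*I*t^2 - 210*I*t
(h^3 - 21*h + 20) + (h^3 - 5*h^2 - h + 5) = 2*h^3 - 5*h^2 - 22*h + 25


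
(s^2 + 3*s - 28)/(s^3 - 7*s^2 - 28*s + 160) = (s + 7)/(s^2 - 3*s - 40)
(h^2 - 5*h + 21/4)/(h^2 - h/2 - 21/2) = (h - 3/2)/(h + 3)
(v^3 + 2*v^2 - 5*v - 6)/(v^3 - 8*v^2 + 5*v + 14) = (v + 3)/(v - 7)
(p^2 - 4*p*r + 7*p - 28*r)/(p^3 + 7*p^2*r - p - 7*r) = (p^2 - 4*p*r + 7*p - 28*r)/(p^3 + 7*p^2*r - p - 7*r)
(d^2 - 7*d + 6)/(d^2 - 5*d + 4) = (d - 6)/(d - 4)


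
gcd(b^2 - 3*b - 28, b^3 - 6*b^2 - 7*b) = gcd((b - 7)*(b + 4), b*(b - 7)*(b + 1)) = b - 7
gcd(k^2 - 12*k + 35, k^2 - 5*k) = k - 5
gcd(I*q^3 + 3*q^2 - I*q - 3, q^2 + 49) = 1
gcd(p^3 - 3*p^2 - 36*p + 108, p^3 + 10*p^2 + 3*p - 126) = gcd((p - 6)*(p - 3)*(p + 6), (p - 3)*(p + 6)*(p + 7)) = p^2 + 3*p - 18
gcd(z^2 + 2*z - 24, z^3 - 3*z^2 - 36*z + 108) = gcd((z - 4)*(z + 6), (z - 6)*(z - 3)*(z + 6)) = z + 6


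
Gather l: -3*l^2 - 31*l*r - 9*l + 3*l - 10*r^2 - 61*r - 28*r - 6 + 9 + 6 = -3*l^2 + l*(-31*r - 6) - 10*r^2 - 89*r + 9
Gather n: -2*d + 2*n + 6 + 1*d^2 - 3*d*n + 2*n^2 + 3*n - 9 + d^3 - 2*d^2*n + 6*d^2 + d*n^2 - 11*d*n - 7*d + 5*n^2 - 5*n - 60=d^3 + 7*d^2 - 9*d + n^2*(d + 7) + n*(-2*d^2 - 14*d) - 63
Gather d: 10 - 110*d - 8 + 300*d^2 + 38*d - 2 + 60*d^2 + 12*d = 360*d^2 - 60*d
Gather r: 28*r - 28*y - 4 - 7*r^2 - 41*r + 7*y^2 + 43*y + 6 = -7*r^2 - 13*r + 7*y^2 + 15*y + 2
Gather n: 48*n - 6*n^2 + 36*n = -6*n^2 + 84*n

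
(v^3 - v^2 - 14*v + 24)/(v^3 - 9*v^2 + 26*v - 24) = (v + 4)/(v - 4)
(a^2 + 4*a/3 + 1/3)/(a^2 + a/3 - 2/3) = (3*a + 1)/(3*a - 2)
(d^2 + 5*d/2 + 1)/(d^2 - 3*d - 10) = (d + 1/2)/(d - 5)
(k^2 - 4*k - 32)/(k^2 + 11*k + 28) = (k - 8)/(k + 7)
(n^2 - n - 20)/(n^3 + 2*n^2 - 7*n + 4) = (n - 5)/(n^2 - 2*n + 1)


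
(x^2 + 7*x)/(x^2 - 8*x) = (x + 7)/(x - 8)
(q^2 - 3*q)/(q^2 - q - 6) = q/(q + 2)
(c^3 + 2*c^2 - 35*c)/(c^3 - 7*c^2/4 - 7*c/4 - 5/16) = 16*c*(-c^2 - 2*c + 35)/(-16*c^3 + 28*c^2 + 28*c + 5)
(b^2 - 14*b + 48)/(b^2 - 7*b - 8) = (b - 6)/(b + 1)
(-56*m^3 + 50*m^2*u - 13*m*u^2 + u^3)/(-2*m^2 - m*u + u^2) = (28*m^2 - 11*m*u + u^2)/(m + u)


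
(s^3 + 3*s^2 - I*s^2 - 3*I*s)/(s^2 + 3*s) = s - I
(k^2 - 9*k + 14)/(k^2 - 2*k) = (k - 7)/k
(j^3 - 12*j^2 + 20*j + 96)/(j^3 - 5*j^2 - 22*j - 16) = (j - 6)/(j + 1)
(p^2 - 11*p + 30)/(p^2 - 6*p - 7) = (-p^2 + 11*p - 30)/(-p^2 + 6*p + 7)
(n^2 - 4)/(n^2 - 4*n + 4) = (n + 2)/(n - 2)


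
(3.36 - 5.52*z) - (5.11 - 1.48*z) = -4.04*z - 1.75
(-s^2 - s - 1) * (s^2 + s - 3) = -s^4 - 2*s^3 + s^2 + 2*s + 3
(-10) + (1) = -9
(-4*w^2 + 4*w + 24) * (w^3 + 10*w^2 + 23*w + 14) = -4*w^5 - 36*w^4 - 28*w^3 + 276*w^2 + 608*w + 336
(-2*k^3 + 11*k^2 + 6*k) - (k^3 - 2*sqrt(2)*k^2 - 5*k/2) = -3*k^3 + 2*sqrt(2)*k^2 + 11*k^2 + 17*k/2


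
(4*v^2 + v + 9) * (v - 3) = 4*v^3 - 11*v^2 + 6*v - 27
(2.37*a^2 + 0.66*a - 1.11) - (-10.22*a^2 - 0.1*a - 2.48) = 12.59*a^2 + 0.76*a + 1.37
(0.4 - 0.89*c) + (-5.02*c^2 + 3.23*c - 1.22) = -5.02*c^2 + 2.34*c - 0.82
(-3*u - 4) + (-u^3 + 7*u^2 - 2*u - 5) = -u^3 + 7*u^2 - 5*u - 9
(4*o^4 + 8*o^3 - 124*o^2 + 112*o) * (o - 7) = 4*o^5 - 20*o^4 - 180*o^3 + 980*o^2 - 784*o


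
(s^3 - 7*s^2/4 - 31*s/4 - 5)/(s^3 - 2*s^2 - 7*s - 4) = (s + 5/4)/(s + 1)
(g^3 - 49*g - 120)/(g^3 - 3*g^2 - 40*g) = (g + 3)/g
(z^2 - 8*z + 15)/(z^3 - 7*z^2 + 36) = (z - 5)/(z^2 - 4*z - 12)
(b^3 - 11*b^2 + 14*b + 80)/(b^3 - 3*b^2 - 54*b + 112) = (b^2 - 3*b - 10)/(b^2 + 5*b - 14)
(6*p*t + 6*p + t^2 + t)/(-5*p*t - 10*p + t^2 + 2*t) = (-6*p*t - 6*p - t^2 - t)/(5*p*t + 10*p - t^2 - 2*t)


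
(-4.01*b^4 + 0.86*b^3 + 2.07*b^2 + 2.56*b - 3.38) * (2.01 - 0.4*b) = 1.604*b^5 - 8.4041*b^4 + 0.9006*b^3 + 3.1367*b^2 + 6.4976*b - 6.7938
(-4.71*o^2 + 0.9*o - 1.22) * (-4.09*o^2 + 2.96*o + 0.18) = 19.2639*o^4 - 17.6226*o^3 + 6.806*o^2 - 3.4492*o - 0.2196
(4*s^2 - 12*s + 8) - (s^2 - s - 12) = 3*s^2 - 11*s + 20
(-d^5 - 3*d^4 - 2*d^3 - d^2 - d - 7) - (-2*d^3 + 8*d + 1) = -d^5 - 3*d^4 - d^2 - 9*d - 8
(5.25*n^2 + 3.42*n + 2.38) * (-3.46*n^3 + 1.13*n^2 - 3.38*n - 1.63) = -18.165*n^5 - 5.9007*n^4 - 22.1152*n^3 - 17.4277*n^2 - 13.619*n - 3.8794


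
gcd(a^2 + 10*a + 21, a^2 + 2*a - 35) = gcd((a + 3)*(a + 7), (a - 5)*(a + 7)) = a + 7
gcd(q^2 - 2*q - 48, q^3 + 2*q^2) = 1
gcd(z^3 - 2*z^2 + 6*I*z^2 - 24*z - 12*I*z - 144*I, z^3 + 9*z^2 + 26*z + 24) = z + 4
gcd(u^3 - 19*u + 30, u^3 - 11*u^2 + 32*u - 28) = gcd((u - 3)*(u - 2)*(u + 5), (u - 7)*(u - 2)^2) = u - 2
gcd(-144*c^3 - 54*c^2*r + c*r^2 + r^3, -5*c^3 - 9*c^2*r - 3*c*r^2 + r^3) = 1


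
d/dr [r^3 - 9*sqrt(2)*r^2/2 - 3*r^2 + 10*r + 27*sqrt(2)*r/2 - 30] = 3*r^2 - 9*sqrt(2)*r - 6*r + 10 + 27*sqrt(2)/2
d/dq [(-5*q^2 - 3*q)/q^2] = 3/q^2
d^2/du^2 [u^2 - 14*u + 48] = 2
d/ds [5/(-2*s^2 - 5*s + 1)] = 5*(4*s + 5)/(2*s^2 + 5*s - 1)^2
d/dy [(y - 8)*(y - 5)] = 2*y - 13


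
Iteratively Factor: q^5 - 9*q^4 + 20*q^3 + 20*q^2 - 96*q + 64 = (q - 1)*(q^4 - 8*q^3 + 12*q^2 + 32*q - 64) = (q - 1)*(q + 2)*(q^3 - 10*q^2 + 32*q - 32) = (q - 4)*(q - 1)*(q + 2)*(q^2 - 6*q + 8) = (q - 4)*(q - 2)*(q - 1)*(q + 2)*(q - 4)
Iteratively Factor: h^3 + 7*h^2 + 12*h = (h + 3)*(h^2 + 4*h) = (h + 3)*(h + 4)*(h)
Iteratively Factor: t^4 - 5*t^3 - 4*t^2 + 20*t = (t - 5)*(t^3 - 4*t) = t*(t - 5)*(t^2 - 4) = t*(t - 5)*(t + 2)*(t - 2)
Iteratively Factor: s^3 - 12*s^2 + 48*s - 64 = (s - 4)*(s^2 - 8*s + 16) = (s - 4)^2*(s - 4)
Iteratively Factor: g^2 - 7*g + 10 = (g - 5)*(g - 2)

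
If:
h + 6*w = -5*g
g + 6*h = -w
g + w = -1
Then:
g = -35/6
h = 1/6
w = 29/6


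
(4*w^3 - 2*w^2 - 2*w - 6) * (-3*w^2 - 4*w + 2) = -12*w^5 - 10*w^4 + 22*w^3 + 22*w^2 + 20*w - 12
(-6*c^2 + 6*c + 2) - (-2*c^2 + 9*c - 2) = -4*c^2 - 3*c + 4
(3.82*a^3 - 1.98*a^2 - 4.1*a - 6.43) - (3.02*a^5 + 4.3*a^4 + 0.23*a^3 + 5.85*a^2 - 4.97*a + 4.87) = -3.02*a^5 - 4.3*a^4 + 3.59*a^3 - 7.83*a^2 + 0.87*a - 11.3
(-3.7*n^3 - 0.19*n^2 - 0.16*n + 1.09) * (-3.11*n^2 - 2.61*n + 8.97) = 11.507*n^5 + 10.2479*n^4 - 32.1955*n^3 - 4.6766*n^2 - 4.2801*n + 9.7773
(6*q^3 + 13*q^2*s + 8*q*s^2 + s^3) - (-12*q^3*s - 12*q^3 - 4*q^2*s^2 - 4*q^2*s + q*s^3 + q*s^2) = 12*q^3*s + 18*q^3 + 4*q^2*s^2 + 17*q^2*s - q*s^3 + 7*q*s^2 + s^3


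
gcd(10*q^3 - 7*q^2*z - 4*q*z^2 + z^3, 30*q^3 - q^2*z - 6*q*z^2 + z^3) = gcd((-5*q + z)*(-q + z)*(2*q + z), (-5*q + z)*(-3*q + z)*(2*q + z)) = -10*q^2 - 3*q*z + z^2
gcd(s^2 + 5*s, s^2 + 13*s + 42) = 1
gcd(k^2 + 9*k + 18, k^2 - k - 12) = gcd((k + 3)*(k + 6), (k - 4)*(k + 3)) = k + 3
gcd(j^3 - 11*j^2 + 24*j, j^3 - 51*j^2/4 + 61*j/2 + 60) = j - 8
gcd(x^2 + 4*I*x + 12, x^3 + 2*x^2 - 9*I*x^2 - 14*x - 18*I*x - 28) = x - 2*I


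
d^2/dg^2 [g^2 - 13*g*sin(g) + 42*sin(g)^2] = 13*g*sin(g) - 168*sin(g)^2 - 26*cos(g) + 86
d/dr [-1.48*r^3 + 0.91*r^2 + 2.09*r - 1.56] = -4.44*r^2 + 1.82*r + 2.09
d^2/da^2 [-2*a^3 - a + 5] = -12*a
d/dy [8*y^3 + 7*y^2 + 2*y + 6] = 24*y^2 + 14*y + 2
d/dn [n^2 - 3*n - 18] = 2*n - 3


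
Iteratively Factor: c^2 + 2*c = (c + 2)*(c)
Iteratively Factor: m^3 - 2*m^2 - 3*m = (m)*(m^2 - 2*m - 3) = m*(m - 3)*(m + 1)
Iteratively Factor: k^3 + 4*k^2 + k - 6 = (k + 2)*(k^2 + 2*k - 3) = (k + 2)*(k + 3)*(k - 1)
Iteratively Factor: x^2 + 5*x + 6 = (x + 2)*(x + 3)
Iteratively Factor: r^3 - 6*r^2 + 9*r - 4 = (r - 1)*(r^2 - 5*r + 4) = (r - 4)*(r - 1)*(r - 1)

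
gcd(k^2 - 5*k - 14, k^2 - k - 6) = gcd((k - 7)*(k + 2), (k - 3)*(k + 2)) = k + 2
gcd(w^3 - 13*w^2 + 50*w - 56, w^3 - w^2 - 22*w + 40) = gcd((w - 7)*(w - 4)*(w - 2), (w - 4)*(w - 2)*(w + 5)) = w^2 - 6*w + 8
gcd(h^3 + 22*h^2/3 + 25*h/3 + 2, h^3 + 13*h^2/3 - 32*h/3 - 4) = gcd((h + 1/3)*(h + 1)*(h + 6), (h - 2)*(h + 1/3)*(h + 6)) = h^2 + 19*h/3 + 2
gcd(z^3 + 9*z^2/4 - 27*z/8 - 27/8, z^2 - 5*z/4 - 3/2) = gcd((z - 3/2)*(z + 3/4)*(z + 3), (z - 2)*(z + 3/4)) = z + 3/4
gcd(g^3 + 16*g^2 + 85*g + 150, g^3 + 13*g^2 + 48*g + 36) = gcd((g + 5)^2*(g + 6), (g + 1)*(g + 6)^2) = g + 6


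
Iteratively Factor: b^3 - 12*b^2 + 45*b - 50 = (b - 2)*(b^2 - 10*b + 25) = (b - 5)*(b - 2)*(b - 5)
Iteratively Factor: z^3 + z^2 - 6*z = (z - 2)*(z^2 + 3*z) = z*(z - 2)*(z + 3)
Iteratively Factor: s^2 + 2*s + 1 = (s + 1)*(s + 1)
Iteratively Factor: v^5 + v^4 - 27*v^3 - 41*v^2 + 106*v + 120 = (v + 4)*(v^4 - 3*v^3 - 15*v^2 + 19*v + 30) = (v - 5)*(v + 4)*(v^3 + 2*v^2 - 5*v - 6) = (v - 5)*(v + 3)*(v + 4)*(v^2 - v - 2) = (v - 5)*(v - 2)*(v + 3)*(v + 4)*(v + 1)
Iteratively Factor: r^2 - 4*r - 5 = (r - 5)*(r + 1)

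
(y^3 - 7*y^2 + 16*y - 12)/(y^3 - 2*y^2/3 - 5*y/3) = 3*(-y^3 + 7*y^2 - 16*y + 12)/(y*(-3*y^2 + 2*y + 5))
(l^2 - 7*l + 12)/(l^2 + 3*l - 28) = (l - 3)/(l + 7)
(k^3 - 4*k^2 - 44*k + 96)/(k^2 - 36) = (k^2 - 10*k + 16)/(k - 6)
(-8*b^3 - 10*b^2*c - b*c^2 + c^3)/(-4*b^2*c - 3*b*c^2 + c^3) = (2*b + c)/c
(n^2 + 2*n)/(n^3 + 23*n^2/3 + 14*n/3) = 3*(n + 2)/(3*n^2 + 23*n + 14)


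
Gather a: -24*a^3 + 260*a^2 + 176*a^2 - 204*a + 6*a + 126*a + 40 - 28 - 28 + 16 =-24*a^3 + 436*a^2 - 72*a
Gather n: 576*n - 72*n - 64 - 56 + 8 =504*n - 112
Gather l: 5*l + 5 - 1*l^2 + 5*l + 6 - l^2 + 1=-2*l^2 + 10*l + 12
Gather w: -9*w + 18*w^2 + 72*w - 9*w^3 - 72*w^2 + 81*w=-9*w^3 - 54*w^2 + 144*w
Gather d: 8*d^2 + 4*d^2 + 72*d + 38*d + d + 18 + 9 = 12*d^2 + 111*d + 27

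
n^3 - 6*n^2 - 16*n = n*(n - 8)*(n + 2)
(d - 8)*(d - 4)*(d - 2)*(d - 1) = d^4 - 15*d^3 + 70*d^2 - 120*d + 64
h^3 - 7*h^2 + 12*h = h*(h - 4)*(h - 3)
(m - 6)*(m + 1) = m^2 - 5*m - 6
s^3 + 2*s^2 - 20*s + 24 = (s - 2)^2*(s + 6)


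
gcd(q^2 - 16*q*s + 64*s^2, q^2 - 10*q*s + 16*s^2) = q - 8*s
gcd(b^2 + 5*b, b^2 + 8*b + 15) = b + 5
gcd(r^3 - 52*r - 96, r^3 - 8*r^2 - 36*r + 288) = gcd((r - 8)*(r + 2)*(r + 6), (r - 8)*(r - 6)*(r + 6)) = r^2 - 2*r - 48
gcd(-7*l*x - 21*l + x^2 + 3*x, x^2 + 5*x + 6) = x + 3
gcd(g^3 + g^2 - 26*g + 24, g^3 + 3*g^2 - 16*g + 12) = g^2 + 5*g - 6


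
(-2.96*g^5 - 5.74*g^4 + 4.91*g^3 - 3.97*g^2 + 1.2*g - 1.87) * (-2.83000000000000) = 8.3768*g^5 + 16.2442*g^4 - 13.8953*g^3 + 11.2351*g^2 - 3.396*g + 5.2921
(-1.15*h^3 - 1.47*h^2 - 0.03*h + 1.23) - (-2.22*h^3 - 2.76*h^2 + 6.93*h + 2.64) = 1.07*h^3 + 1.29*h^2 - 6.96*h - 1.41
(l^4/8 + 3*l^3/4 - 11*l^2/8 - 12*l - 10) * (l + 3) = l^5/8 + 9*l^4/8 + 7*l^3/8 - 129*l^2/8 - 46*l - 30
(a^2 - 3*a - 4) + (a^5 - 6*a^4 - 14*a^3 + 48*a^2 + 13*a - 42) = a^5 - 6*a^4 - 14*a^3 + 49*a^2 + 10*a - 46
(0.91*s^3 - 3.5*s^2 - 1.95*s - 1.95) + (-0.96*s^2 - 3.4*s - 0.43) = 0.91*s^3 - 4.46*s^2 - 5.35*s - 2.38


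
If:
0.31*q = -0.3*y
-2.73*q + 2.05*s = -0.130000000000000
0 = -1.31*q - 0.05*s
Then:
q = 0.00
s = -0.06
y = -0.00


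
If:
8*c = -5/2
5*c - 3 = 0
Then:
No Solution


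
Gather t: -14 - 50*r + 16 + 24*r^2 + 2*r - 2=24*r^2 - 48*r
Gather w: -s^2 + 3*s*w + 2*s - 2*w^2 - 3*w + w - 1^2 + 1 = -s^2 + 2*s - 2*w^2 + w*(3*s - 2)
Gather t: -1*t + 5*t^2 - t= 5*t^2 - 2*t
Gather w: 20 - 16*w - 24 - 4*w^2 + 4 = -4*w^2 - 16*w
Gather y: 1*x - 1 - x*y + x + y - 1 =2*x + y*(1 - x) - 2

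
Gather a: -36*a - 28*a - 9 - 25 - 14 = -64*a - 48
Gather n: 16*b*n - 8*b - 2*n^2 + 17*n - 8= -8*b - 2*n^2 + n*(16*b + 17) - 8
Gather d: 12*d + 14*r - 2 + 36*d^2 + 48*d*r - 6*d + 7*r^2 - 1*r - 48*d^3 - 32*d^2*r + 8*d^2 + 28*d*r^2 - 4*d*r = -48*d^3 + d^2*(44 - 32*r) + d*(28*r^2 + 44*r + 6) + 7*r^2 + 13*r - 2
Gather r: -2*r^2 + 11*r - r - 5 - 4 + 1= -2*r^2 + 10*r - 8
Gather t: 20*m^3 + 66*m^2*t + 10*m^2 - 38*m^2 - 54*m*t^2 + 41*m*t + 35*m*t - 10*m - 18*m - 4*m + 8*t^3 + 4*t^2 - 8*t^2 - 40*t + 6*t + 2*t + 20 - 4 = 20*m^3 - 28*m^2 - 32*m + 8*t^3 + t^2*(-54*m - 4) + t*(66*m^2 + 76*m - 32) + 16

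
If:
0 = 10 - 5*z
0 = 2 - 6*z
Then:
No Solution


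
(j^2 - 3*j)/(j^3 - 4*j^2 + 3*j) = 1/(j - 1)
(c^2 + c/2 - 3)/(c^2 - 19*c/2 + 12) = (c + 2)/(c - 8)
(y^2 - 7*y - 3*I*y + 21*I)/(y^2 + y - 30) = (y^2 - 7*y - 3*I*y + 21*I)/(y^2 + y - 30)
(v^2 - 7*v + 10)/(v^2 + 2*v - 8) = (v - 5)/(v + 4)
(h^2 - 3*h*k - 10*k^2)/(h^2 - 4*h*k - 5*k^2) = (h + 2*k)/(h + k)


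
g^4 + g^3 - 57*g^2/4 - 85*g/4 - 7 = (g - 4)*(g + 1/2)*(g + 1)*(g + 7/2)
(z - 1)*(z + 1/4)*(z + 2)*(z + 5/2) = z^4 + 15*z^3/4 + 11*z^2/8 - 39*z/8 - 5/4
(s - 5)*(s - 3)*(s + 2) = s^3 - 6*s^2 - s + 30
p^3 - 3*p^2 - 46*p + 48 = (p - 8)*(p - 1)*(p + 6)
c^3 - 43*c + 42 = (c - 6)*(c - 1)*(c + 7)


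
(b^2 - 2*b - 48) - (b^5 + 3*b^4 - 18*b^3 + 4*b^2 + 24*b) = -b^5 - 3*b^4 + 18*b^3 - 3*b^2 - 26*b - 48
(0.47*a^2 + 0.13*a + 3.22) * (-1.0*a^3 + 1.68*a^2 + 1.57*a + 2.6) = -0.47*a^5 + 0.6596*a^4 - 2.2637*a^3 + 6.8357*a^2 + 5.3934*a + 8.372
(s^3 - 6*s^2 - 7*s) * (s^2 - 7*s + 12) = s^5 - 13*s^4 + 47*s^3 - 23*s^2 - 84*s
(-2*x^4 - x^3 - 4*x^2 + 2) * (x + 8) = -2*x^5 - 17*x^4 - 12*x^3 - 32*x^2 + 2*x + 16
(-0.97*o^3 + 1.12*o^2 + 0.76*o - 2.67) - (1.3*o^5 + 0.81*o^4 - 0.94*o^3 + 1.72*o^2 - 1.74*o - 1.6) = -1.3*o^5 - 0.81*o^4 - 0.03*o^3 - 0.6*o^2 + 2.5*o - 1.07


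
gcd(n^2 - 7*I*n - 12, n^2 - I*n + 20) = 1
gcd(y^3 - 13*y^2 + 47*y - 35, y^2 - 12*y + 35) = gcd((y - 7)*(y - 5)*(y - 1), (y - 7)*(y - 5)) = y^2 - 12*y + 35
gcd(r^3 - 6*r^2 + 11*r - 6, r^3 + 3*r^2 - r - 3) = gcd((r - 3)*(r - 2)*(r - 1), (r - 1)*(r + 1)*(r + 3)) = r - 1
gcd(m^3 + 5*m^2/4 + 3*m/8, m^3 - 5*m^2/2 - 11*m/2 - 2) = m + 1/2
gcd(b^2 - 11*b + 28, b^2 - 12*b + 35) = b - 7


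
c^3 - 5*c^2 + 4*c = c*(c - 4)*(c - 1)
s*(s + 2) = s^2 + 2*s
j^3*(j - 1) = j^4 - j^3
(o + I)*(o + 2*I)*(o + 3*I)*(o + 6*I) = o^4 + 12*I*o^3 - 47*o^2 - 72*I*o + 36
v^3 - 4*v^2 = v^2*(v - 4)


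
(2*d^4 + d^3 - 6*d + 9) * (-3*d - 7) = -6*d^5 - 17*d^4 - 7*d^3 + 18*d^2 + 15*d - 63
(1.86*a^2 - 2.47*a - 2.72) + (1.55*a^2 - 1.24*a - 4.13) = 3.41*a^2 - 3.71*a - 6.85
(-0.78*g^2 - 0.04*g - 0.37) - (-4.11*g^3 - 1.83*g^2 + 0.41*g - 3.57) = 4.11*g^3 + 1.05*g^2 - 0.45*g + 3.2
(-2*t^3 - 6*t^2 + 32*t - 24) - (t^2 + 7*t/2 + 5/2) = -2*t^3 - 7*t^2 + 57*t/2 - 53/2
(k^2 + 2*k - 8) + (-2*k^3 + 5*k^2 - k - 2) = -2*k^3 + 6*k^2 + k - 10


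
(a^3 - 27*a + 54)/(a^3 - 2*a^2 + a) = (a^3 - 27*a + 54)/(a*(a^2 - 2*a + 1))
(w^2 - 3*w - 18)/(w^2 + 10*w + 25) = (w^2 - 3*w - 18)/(w^2 + 10*w + 25)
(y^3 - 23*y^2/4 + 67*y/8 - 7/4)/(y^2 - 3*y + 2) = (8*y^2 - 30*y + 7)/(8*(y - 1))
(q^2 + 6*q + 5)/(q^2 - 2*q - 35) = (q + 1)/(q - 7)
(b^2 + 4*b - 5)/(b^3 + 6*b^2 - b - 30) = (b - 1)/(b^2 + b - 6)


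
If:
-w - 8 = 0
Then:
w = -8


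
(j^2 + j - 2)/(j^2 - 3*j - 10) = (j - 1)/(j - 5)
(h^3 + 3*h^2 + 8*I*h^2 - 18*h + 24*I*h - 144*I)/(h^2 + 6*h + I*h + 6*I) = (h^2 + h*(-3 + 8*I) - 24*I)/(h + I)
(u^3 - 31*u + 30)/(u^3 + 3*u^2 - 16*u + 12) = (u - 5)/(u - 2)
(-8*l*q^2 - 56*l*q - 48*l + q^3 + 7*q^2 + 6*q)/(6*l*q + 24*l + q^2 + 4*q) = (-8*l*q^2 - 56*l*q - 48*l + q^3 + 7*q^2 + 6*q)/(6*l*q + 24*l + q^2 + 4*q)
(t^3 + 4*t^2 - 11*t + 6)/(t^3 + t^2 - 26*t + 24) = (t - 1)/(t - 4)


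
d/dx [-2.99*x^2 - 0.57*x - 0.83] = -5.98*x - 0.57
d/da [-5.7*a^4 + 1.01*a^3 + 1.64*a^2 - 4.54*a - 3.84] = -22.8*a^3 + 3.03*a^2 + 3.28*a - 4.54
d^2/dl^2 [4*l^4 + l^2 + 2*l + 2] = 48*l^2 + 2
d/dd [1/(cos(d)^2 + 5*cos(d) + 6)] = (2*cos(d) + 5)*sin(d)/(cos(d)^2 + 5*cos(d) + 6)^2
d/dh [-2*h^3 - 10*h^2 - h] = -6*h^2 - 20*h - 1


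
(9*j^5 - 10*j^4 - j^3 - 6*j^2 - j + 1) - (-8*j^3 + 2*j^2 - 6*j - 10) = 9*j^5 - 10*j^4 + 7*j^3 - 8*j^2 + 5*j + 11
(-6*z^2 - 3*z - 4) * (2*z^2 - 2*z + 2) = -12*z^4 + 6*z^3 - 14*z^2 + 2*z - 8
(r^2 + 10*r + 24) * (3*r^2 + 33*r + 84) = 3*r^4 + 63*r^3 + 486*r^2 + 1632*r + 2016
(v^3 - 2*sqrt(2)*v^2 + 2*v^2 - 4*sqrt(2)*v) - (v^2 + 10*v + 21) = v^3 - 2*sqrt(2)*v^2 + v^2 - 10*v - 4*sqrt(2)*v - 21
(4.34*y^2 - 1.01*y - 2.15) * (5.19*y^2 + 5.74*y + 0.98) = 22.5246*y^4 + 19.6697*y^3 - 12.7027*y^2 - 13.3308*y - 2.107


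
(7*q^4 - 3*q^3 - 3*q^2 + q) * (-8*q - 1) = -56*q^5 + 17*q^4 + 27*q^3 - 5*q^2 - q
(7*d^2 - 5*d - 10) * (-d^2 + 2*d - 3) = -7*d^4 + 19*d^3 - 21*d^2 - 5*d + 30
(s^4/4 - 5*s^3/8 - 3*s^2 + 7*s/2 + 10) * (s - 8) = s^5/4 - 21*s^4/8 + 2*s^3 + 55*s^2/2 - 18*s - 80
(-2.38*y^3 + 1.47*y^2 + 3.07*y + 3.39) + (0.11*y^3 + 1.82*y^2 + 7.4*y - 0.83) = -2.27*y^3 + 3.29*y^2 + 10.47*y + 2.56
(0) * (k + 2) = 0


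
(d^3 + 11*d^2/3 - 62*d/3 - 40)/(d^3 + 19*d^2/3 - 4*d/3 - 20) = (3*d^2 - 7*d - 20)/(3*d^2 + d - 10)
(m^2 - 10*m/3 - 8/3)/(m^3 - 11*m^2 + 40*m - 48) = (m + 2/3)/(m^2 - 7*m + 12)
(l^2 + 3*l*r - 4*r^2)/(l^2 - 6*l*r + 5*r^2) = (-l - 4*r)/(-l + 5*r)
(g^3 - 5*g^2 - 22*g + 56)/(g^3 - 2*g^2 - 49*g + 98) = (g + 4)/(g + 7)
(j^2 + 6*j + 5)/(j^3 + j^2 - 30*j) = (j^2 + 6*j + 5)/(j*(j^2 + j - 30))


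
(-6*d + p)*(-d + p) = 6*d^2 - 7*d*p + p^2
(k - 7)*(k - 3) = k^2 - 10*k + 21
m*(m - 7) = m^2 - 7*m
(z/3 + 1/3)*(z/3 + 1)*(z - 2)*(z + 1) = z^4/9 + z^3/3 - z^2/3 - 11*z/9 - 2/3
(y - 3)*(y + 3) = y^2 - 9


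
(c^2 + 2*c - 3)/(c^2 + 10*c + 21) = (c - 1)/(c + 7)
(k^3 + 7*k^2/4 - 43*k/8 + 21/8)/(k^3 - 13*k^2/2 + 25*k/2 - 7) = (8*k^2 + 22*k - 21)/(4*(2*k^2 - 11*k + 14))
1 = 1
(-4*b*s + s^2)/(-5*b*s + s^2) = (4*b - s)/(5*b - s)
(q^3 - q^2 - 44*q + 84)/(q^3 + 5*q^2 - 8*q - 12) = (q^2 + q - 42)/(q^2 + 7*q + 6)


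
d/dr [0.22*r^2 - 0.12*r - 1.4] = 0.44*r - 0.12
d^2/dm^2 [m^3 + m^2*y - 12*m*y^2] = 6*m + 2*y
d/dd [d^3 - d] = 3*d^2 - 1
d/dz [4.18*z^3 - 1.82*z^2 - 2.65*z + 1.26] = 12.54*z^2 - 3.64*z - 2.65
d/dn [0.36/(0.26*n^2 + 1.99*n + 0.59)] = (-0.1872*n - 0.7164)/(0.26*n^2 + 1.99*n + 0.59)^2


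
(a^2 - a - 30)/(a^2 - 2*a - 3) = (-a^2 + a + 30)/(-a^2 + 2*a + 3)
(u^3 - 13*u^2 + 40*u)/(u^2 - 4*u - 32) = u*(u - 5)/(u + 4)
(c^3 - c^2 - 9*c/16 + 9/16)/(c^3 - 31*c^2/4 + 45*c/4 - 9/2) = (c + 3/4)/(c - 6)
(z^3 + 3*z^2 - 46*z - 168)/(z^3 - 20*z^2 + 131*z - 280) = (z^2 + 10*z + 24)/(z^2 - 13*z + 40)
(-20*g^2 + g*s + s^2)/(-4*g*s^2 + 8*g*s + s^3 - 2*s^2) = (5*g + s)/(s*(s - 2))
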